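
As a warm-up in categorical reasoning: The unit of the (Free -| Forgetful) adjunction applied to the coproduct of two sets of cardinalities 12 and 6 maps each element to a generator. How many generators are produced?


The unit eta_X: X -> U(F(X)) of the Free-Forgetful adjunction
maps each element of X to a generator of F(X). For X = S + T (disjoint
union in Set), |S + T| = |S| + |T|.
Total mappings = 12 + 6 = 18.

18


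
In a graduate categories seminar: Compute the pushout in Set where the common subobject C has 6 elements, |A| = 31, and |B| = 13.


The pushout A +_C B identifies the images of C in A and B.
|A +_C B| = |A| + |B| - |C| (for injections).
= 31 + 13 - 6 = 38

38


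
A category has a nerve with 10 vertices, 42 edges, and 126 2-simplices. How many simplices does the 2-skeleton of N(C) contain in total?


The 2-skeleton of the nerve N(C) consists of simplices in dimensions 0, 1, 2:
  |N(C)_0| = 10 (objects)
  |N(C)_1| = 42 (morphisms)
  |N(C)_2| = 126 (composable pairs)
Total = 10 + 42 + 126 = 178

178


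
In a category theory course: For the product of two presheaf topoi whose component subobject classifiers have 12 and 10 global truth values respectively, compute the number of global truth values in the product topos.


In a product of presheaf topoi E_1 x E_2, the subobject classifier
is Omega = Omega_1 x Omega_2 (componentwise), so
|Omega(top)| = |Omega_1(top_1)| * |Omega_2(top_2)|.
= 12 * 10 = 120.

120


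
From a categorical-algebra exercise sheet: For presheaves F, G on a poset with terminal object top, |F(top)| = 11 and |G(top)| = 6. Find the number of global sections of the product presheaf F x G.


Global sections of a presheaf on a poset with terminal top satisfy
Gamma(H) ~ H(top). Presheaves admit pointwise products, so
(F x G)(top) = F(top) x G(top) (Cartesian product).
|Gamma(F x G)| = |F(top)| * |G(top)| = 11 * 6 = 66.

66


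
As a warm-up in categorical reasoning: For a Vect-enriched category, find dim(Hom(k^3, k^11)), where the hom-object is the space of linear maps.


In Vect-enriched categories, Hom(k^n, k^m) is the space of m x n matrices.
dim(Hom(k^3, k^11)) = 11 * 3 = 33

33


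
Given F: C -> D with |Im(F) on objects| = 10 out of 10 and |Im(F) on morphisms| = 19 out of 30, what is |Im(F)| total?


The image of F consists of distinct objects and distinct morphisms.
|Im(F)| on objects = 10
|Im(F)| on morphisms = 19
Total image cardinality = 10 + 19 = 29

29


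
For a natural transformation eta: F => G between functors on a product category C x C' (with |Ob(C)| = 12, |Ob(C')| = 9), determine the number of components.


A natural transformation eta: F => G assigns one component morphism per
object of the domain category.
The domain is the product category C x C', so
|Ob(C x C')| = |Ob(C)| * |Ob(C')| = 12 * 9 = 108.
Therefore eta has 108 component morphisms.

108


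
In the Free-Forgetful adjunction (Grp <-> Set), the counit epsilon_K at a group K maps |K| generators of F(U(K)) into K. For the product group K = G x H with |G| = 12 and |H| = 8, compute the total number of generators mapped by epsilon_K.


The counit epsilon_K: F(U(K)) -> K of the Free-Forgetful adjunction
maps |K| generators of F(U(K)) into K. For K = G x H (the product group),
|G x H| = |G| * |H|.
Total generators mapped = 12 * 8 = 96.

96


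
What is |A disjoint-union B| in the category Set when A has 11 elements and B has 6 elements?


In Set, the coproduct A + B is the disjoint union.
|A + B| = |A| + |B| = 11 + 6 = 17

17


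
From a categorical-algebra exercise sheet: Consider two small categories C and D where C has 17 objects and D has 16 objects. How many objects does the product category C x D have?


The product category C x D has objects that are pairs (c, d).
Number of pairs = |Ob(C)| * |Ob(D)| = 17 * 16 = 272

272


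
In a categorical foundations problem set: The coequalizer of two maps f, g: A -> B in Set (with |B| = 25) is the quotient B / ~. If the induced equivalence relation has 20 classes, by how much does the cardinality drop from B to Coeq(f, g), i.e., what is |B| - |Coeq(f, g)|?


The coequalizer Coeq(f, g) = B / ~ has one element per equivalence class.
|B| = 25, |Coeq(f, g)| = 20.
|B| - |Coeq(f, g)| = 25 - 20 = 5.

5


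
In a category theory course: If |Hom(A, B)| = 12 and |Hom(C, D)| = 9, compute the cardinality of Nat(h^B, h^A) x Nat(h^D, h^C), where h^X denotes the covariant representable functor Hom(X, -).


By the Yoneda lemma, Nat(h^B, h^A) is isomorphic to Hom(A, B),
so |Nat(h^B, h^A)| = |Hom(A, B)| and |Nat(h^D, h^C)| = |Hom(C, D)|.
|Hom(A, B)| = 12, |Hom(C, D)| = 9.
|Nat(h^B, h^A) x Nat(h^D, h^C)| = 12 * 9 = 108

108


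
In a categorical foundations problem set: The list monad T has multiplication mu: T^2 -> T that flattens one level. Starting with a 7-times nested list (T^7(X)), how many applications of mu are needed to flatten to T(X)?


Each application of mu: T^2 -> T removes one layer of nesting.
Starting at depth 7 (i.e., T^7(X)), we need to reach T(X).
Number of mu applications = 7 - 1 = 6

6


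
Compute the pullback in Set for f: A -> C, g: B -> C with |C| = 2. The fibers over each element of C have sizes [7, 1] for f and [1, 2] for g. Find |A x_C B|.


The pullback A x_C B consists of pairs (a, b) with f(a) = g(b).
For each element c in C, the fiber product has |f^-1(c)| * |g^-1(c)| elements.
Summing over C: 7 * 1 + 1 * 2
= 7 + 2 = 9

9


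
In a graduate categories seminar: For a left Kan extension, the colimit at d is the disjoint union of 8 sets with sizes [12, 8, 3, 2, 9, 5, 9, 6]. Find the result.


Pointwise, the left Kan extension (Lan_F H)(d) is the colimit, indexed
by the comma category (F downarrow d), of H composed with the
projection (F downarrow d) -> C. Here that colimit is given
as a coproduct (disjoint union) of sets, so its cardinality is the
sum of the sizes of the summands.
Coproduct of sets with sizes: 12 + 8 + 3 + 2 + 9 + 5 + 9 + 6
= 54

54


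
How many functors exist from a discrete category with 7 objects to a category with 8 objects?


A functor from a discrete category C to D is determined by
where each object maps. Each of the 7 objects of C can map
to any of the 8 objects of D independently.
Number of functors = 8^7 = 2097152

2097152


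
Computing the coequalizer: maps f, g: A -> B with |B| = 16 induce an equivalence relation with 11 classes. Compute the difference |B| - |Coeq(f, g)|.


The coequalizer Coeq(f, g) = B / ~ has one element per equivalence class.
|B| = 16, |Coeq(f, g)| = 11.
|B| - |Coeq(f, g)| = 16 - 11 = 5.

5


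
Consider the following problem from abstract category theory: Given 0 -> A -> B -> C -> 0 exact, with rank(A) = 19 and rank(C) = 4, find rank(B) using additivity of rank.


For a short exact sequence 0 -> A -> B -> C -> 0,
rank is additive: rank(B) = rank(A) + rank(C).
rank(B) = 19 + 4 = 23

23


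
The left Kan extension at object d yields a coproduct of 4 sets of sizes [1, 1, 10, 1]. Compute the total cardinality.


Pointwise, the left Kan extension (Lan_F H)(d) is the colimit, indexed
by the comma category (F downarrow d), of H composed with the
projection (F downarrow d) -> C. Here that colimit is given
as a coproduct (disjoint union) of sets, so its cardinality is the
sum of the sizes of the summands.
Coproduct of sets with sizes: 1 + 1 + 10 + 1
= 13

13


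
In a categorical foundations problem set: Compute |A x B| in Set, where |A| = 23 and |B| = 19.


In Set, the product A x B is the Cartesian product.
By the universal property, |A x B| = |A| * |B|.
|A x B| = 23 * 19 = 437

437


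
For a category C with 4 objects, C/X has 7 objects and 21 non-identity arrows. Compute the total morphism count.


In the slice category C/X, objects are morphisms to X.
Identity morphisms: 7 (one per object of C/X).
Non-identity morphisms: 21.
Total = 7 + 21 = 28

28


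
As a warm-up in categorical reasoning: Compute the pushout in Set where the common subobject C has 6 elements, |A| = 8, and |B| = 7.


The pushout A +_C B identifies the images of C in A and B.
|A +_C B| = |A| + |B| - |C| (for injections).
= 8 + 7 - 6 = 9

9


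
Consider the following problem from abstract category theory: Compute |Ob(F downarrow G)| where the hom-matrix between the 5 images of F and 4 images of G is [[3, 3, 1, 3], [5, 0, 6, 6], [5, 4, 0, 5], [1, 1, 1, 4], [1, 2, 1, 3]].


Objects of (F downarrow G) are triples (a, b, h: F(a)->G(b)).
The count equals the sum of all entries in the hom-matrix.
sum(row 0) = 10
sum(row 1) = 17
sum(row 2) = 14
sum(row 3) = 7
sum(row 4) = 7
Grand total = 55

55


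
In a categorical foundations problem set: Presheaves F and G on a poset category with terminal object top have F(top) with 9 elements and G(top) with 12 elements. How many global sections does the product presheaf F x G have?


Global sections of a presheaf on a poset with terminal top satisfy
Gamma(H) ~ H(top). Presheaves admit pointwise products, so
(F x G)(top) = F(top) x G(top) (Cartesian product).
|Gamma(F x G)| = |F(top)| * |G(top)| = 9 * 12 = 108.

108


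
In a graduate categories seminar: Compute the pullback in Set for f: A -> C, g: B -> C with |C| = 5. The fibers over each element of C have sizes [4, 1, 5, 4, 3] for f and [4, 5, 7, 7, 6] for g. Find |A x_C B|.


The pullback A x_C B consists of pairs (a, b) with f(a) = g(b).
For each element c in C, the fiber product has |f^-1(c)| * |g^-1(c)| elements.
Summing over C: 4 * 4 + 1 * 5 + 5 * 7 + 4 * 7 + 3 * 6
= 16 + 5 + 35 + 28 + 18 = 102

102


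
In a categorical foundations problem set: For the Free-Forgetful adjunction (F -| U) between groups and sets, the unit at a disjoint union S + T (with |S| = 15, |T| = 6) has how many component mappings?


The unit eta_X: X -> U(F(X)) of the Free-Forgetful adjunction
maps each element of X to a generator of F(X). For X = S + T (disjoint
union in Set), |S + T| = |S| + |T|.
Total mappings = 15 + 6 = 21.

21


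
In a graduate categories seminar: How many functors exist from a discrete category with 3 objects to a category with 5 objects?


A functor from a discrete category C to D is determined by
where each object maps. Each of the 3 objects of C can map
to any of the 5 objects of D independently.
Number of functors = 5^3 = 125

125


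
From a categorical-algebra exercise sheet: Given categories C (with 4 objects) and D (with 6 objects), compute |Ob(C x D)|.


The product category C x D has objects that are pairs (c, d).
Number of pairs = |Ob(C)| * |Ob(D)| = 4 * 6 = 24

24


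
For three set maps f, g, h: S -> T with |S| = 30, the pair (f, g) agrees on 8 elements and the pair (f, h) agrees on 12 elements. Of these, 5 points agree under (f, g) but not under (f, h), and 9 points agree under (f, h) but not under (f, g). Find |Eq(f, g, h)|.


Eq(f, g, h) is the triple-agreement set: points in S where all three
maps take the same value. Using inclusion-exclusion on the pairwise data:
Pair (f, g) agrees on 8 points; pair (f, h) on 12 points.
Points agreeing under (f, g) but not (f, h) = 5; under (f, h) but not (f, g) = 9.
Triple-agreement = agreement-in-(f, g) minus points that agree under (f, g) but not (f, h):
|Eq(f, g, h)| = 8 - 5 = 3
(cross-check via (f, h): 12 - 9 = 3.)

3


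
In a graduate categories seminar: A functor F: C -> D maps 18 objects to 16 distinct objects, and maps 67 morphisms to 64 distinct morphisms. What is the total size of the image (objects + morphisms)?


The image of F consists of distinct objects and distinct morphisms.
|Im(F)| on objects = 16
|Im(F)| on morphisms = 64
Total image cardinality = 16 + 64 = 80

80


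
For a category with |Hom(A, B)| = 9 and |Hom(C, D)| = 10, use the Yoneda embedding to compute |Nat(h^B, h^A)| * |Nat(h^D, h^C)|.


By the Yoneda lemma, Nat(h^B, h^A) is isomorphic to Hom(A, B),
so |Nat(h^B, h^A)| = |Hom(A, B)| and |Nat(h^D, h^C)| = |Hom(C, D)|.
|Hom(A, B)| = 9, |Hom(C, D)| = 10.
|Nat(h^B, h^A) x Nat(h^D, h^C)| = 9 * 10 = 90

90


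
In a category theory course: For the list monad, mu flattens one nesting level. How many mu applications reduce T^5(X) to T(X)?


Each application of mu: T^2 -> T removes one layer of nesting.
Starting at depth 5 (i.e., T^5(X)), we need to reach T(X).
Number of mu applications = 5 - 1 = 4

4


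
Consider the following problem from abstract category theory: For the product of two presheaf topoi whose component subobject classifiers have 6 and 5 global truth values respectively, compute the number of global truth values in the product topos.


In a product of presheaf topoi E_1 x E_2, the subobject classifier
is Omega = Omega_1 x Omega_2 (componentwise), so
|Omega(top)| = |Omega_1(top_1)| * |Omega_2(top_2)|.
= 6 * 5 = 30.

30


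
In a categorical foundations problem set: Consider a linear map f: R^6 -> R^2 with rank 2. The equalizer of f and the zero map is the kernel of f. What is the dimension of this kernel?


The equalizer of f and the zero map is ker(f).
By the rank-nullity theorem: dim(ker(f)) = dim(domain) - rank(f).
dim(ker(f)) = 6 - 2 = 4

4


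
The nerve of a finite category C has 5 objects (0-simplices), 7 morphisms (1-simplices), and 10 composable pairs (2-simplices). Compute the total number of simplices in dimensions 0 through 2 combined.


The 2-skeleton of the nerve N(C) consists of simplices in dimensions 0, 1, 2:
  |N(C)_0| = 5 (objects)
  |N(C)_1| = 7 (morphisms)
  |N(C)_2| = 10 (composable pairs)
Total = 5 + 7 + 10 = 22

22


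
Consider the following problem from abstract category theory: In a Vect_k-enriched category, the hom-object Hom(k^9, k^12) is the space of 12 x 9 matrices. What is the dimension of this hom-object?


In Vect-enriched categories, Hom(k^n, k^m) is the space of m x n matrices.
dim(Hom(k^9, k^12)) = 12 * 9 = 108

108


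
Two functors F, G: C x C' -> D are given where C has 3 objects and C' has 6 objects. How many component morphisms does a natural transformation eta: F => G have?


A natural transformation eta: F => G assigns one component morphism per
object of the domain category.
The domain is the product category C x C', so
|Ob(C x C')| = |Ob(C)| * |Ob(C')| = 3 * 6 = 18.
Therefore eta has 18 component morphisms.

18


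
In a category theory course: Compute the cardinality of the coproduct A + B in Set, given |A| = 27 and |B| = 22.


In Set, the coproduct A + B is the disjoint union.
|A + B| = |A| + |B| = 27 + 22 = 49

49


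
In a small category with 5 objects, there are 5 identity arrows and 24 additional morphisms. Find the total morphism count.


Each object has an identity morphism, giving 5 identities.
Adding the 24 non-identity morphisms:
Total = 5 + 24 = 29

29


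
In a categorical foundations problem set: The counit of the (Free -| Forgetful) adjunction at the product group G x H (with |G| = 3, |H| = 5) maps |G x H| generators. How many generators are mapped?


The counit epsilon_K: F(U(K)) -> K of the Free-Forgetful adjunction
maps |K| generators of F(U(K)) into K. For K = G x H (the product group),
|G x H| = |G| * |H|.
Total generators mapped = 3 * 5 = 15.

15


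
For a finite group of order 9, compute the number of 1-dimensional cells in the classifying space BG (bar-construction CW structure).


In the bar-construction CW model of BG, the n-cells are indexed by
n-tuples [g_1|...|g_n] of non-identity elements of G (degenerate
simplices with some g_i = e do not contribute cells), so there are
(|G| - 1)^n n-cells.
For dim = 1 with |G| = 9:
cells = (9 - 1)^1 = 8^1 = 8

8


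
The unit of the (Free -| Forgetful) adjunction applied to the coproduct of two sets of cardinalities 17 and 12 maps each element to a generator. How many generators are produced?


The unit eta_X: X -> U(F(X)) of the Free-Forgetful adjunction
maps each element of X to a generator of F(X). For X = S + T (disjoint
union in Set), |S + T| = |S| + |T|.
Total mappings = 17 + 12 = 29.

29


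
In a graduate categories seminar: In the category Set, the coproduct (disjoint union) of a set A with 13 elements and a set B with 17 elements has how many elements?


In Set, the coproduct A + B is the disjoint union.
|A + B| = |A| + |B| = 13 + 17 = 30

30


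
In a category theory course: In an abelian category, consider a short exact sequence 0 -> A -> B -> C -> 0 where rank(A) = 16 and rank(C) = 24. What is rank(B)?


For a short exact sequence 0 -> A -> B -> C -> 0,
rank is additive: rank(B) = rank(A) + rank(C).
rank(B) = 16 + 24 = 40

40


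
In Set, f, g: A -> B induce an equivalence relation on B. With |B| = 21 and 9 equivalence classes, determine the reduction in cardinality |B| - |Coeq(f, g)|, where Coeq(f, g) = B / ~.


The coequalizer Coeq(f, g) = B / ~ has one element per equivalence class.
|B| = 21, |Coeq(f, g)| = 9.
|B| - |Coeq(f, g)| = 21 - 9 = 12.

12


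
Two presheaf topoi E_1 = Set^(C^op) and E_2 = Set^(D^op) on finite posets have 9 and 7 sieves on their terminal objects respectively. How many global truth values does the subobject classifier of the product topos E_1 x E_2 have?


In a product of presheaf topoi E_1 x E_2, the subobject classifier
is Omega = Omega_1 x Omega_2 (componentwise), so
|Omega(top)| = |Omega_1(top_1)| * |Omega_2(top_2)|.
= 9 * 7 = 63.

63


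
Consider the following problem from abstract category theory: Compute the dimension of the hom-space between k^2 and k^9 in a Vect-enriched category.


In Vect-enriched categories, Hom(k^n, k^m) is the space of m x n matrices.
dim(Hom(k^2, k^9)) = 9 * 2 = 18

18


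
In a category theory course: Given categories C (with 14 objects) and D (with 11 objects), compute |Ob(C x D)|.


The product category C x D has objects that are pairs (c, d).
Number of pairs = |Ob(C)| * |Ob(D)| = 14 * 11 = 154

154


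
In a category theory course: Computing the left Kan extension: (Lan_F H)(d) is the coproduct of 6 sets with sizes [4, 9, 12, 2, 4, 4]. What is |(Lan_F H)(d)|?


Pointwise, the left Kan extension (Lan_F H)(d) is the colimit, indexed
by the comma category (F downarrow d), of H composed with the
projection (F downarrow d) -> C. Here that colimit is given
as a coproduct (disjoint union) of sets, so its cardinality is the
sum of the sizes of the summands.
Coproduct of sets with sizes: 4 + 9 + 12 + 2 + 4 + 4
= 35

35


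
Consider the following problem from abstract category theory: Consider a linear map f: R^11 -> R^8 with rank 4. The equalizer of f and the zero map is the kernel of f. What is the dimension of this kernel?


The equalizer of f and the zero map is ker(f).
By the rank-nullity theorem: dim(ker(f)) = dim(domain) - rank(f).
dim(ker(f)) = 11 - 4 = 7

7


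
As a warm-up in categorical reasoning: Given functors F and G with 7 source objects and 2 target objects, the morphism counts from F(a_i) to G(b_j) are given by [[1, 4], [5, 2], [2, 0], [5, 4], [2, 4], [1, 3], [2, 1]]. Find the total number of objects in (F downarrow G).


Objects of (F downarrow G) are triples (a, b, h: F(a)->G(b)).
The count equals the sum of all entries in the hom-matrix.
sum(row 0) = 5
sum(row 1) = 7
sum(row 2) = 2
sum(row 3) = 9
sum(row 4) = 6
sum(row 5) = 4
sum(row 6) = 3
Grand total = 36

36


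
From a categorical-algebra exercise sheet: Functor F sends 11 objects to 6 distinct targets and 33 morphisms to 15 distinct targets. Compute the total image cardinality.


The image of F consists of distinct objects and distinct morphisms.
|Im(F)| on objects = 6
|Im(F)| on morphisms = 15
Total image cardinality = 6 + 15 = 21

21


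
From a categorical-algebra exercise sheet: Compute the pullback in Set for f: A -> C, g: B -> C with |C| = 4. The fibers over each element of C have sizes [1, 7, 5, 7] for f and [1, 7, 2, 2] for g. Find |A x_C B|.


The pullback A x_C B consists of pairs (a, b) with f(a) = g(b).
For each element c in C, the fiber product has |f^-1(c)| * |g^-1(c)| elements.
Summing over C: 1 * 1 + 7 * 7 + 5 * 2 + 7 * 2
= 1 + 49 + 10 + 14 = 74

74


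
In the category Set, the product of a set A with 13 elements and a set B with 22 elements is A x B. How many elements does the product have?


In Set, the product A x B is the Cartesian product.
By the universal property, |A x B| = |A| * |B|.
|A x B| = 13 * 22 = 286

286


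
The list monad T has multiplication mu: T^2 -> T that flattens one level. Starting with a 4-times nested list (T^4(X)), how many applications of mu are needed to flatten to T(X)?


Each application of mu: T^2 -> T removes one layer of nesting.
Starting at depth 4 (i.e., T^4(X)), we need to reach T(X).
Number of mu applications = 4 - 1 = 3

3


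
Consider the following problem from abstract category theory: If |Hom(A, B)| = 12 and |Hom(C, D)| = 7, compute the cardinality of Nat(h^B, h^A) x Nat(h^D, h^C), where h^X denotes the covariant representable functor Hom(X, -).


By the Yoneda lemma, Nat(h^B, h^A) is isomorphic to Hom(A, B),
so |Nat(h^B, h^A)| = |Hom(A, B)| and |Nat(h^D, h^C)| = |Hom(C, D)|.
|Hom(A, B)| = 12, |Hom(C, D)| = 7.
|Nat(h^B, h^A) x Nat(h^D, h^C)| = 12 * 7 = 84

84


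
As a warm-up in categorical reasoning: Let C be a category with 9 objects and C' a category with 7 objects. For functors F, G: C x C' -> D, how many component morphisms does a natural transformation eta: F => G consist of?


A natural transformation eta: F => G assigns one component morphism per
object of the domain category.
The domain is the product category C x C', so
|Ob(C x C')| = |Ob(C)| * |Ob(C')| = 9 * 7 = 63.
Therefore eta has 63 component morphisms.

63


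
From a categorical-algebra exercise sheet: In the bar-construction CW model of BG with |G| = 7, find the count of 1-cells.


In the bar-construction CW model of BG, the n-cells are indexed by
n-tuples [g_1|...|g_n] of non-identity elements of G (degenerate
simplices with some g_i = e do not contribute cells), so there are
(|G| - 1)^n n-cells.
For dim = 1 with |G| = 7:
cells = (7 - 1)^1 = 6^1 = 6

6


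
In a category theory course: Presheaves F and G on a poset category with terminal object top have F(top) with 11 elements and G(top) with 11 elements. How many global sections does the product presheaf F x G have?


Global sections of a presheaf on a poset with terminal top satisfy
Gamma(H) ~ H(top). Presheaves admit pointwise products, so
(F x G)(top) = F(top) x G(top) (Cartesian product).
|Gamma(F x G)| = |F(top)| * |G(top)| = 11 * 11 = 121.

121


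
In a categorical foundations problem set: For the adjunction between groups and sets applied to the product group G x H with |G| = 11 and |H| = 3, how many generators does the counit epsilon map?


The counit epsilon_K: F(U(K)) -> K of the Free-Forgetful adjunction
maps |K| generators of F(U(K)) into K. For K = G x H (the product group),
|G x H| = |G| * |H|.
Total generators mapped = 11 * 3 = 33.

33


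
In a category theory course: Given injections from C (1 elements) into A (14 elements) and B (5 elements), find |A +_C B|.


The pushout A +_C B identifies the images of C in A and B.
|A +_C B| = |A| + |B| - |C| (for injections).
= 14 + 5 - 1 = 18

18


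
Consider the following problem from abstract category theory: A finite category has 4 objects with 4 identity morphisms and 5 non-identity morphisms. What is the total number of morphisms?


Each object has an identity morphism, giving 4 identities.
Adding the 5 non-identity morphisms:
Total = 4 + 5 = 9

9


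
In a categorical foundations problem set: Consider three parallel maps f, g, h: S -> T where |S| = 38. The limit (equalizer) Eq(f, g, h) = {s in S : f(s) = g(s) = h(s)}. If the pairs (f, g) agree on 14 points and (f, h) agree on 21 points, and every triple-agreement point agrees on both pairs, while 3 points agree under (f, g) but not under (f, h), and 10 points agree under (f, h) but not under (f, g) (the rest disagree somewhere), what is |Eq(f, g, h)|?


Eq(f, g, h) is the triple-agreement set: points in S where all three
maps take the same value. Using inclusion-exclusion on the pairwise data:
Pair (f, g) agrees on 14 points; pair (f, h) on 21 points.
Points agreeing under (f, g) but not (f, h) = 3; under (f, h) but not (f, g) = 10.
Triple-agreement = agreement-in-(f, g) minus points that agree under (f, g) but not (f, h):
|Eq(f, g, h)| = 14 - 3 = 11
(cross-check via (f, h): 21 - 10 = 11.)

11


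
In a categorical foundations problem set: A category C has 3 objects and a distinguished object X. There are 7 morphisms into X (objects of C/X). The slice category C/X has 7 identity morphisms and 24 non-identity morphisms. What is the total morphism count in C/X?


In the slice category C/X, objects are morphisms to X.
Identity morphisms: 7 (one per object of C/X).
Non-identity morphisms: 24.
Total = 7 + 24 = 31

31


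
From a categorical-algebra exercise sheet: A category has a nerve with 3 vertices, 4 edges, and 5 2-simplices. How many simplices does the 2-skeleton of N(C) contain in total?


The 2-skeleton of the nerve N(C) consists of simplices in dimensions 0, 1, 2:
  |N(C)_0| = 3 (objects)
  |N(C)_1| = 4 (morphisms)
  |N(C)_2| = 5 (composable pairs)
Total = 3 + 4 + 5 = 12

12


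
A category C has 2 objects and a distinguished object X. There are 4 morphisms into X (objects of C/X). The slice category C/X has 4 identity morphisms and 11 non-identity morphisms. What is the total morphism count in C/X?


In the slice category C/X, objects are morphisms to X.
Identity morphisms: 4 (one per object of C/X).
Non-identity morphisms: 11.
Total = 4 + 11 = 15

15


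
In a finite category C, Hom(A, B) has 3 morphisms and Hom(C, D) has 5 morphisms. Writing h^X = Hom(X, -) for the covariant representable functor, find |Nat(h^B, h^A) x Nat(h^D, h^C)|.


By the Yoneda lemma, Nat(h^B, h^A) is isomorphic to Hom(A, B),
so |Nat(h^B, h^A)| = |Hom(A, B)| and |Nat(h^D, h^C)| = |Hom(C, D)|.
|Hom(A, B)| = 3, |Hom(C, D)| = 5.
|Nat(h^B, h^A) x Nat(h^D, h^C)| = 3 * 5 = 15

15


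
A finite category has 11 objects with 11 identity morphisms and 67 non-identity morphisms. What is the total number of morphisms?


Each object has an identity morphism, giving 11 identities.
Adding the 67 non-identity morphisms:
Total = 11 + 67 = 78

78


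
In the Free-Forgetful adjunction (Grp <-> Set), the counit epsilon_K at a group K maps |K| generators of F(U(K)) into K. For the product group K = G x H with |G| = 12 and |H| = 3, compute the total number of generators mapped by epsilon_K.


The counit epsilon_K: F(U(K)) -> K of the Free-Forgetful adjunction
maps |K| generators of F(U(K)) into K. For K = G x H (the product group),
|G x H| = |G| * |H|.
Total generators mapped = 12 * 3 = 36.

36


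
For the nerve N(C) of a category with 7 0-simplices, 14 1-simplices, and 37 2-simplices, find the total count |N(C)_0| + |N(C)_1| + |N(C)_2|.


The 2-skeleton of the nerve N(C) consists of simplices in dimensions 0, 1, 2:
  |N(C)_0| = 7 (objects)
  |N(C)_1| = 14 (morphisms)
  |N(C)_2| = 37 (composable pairs)
Total = 7 + 14 + 37 = 58

58


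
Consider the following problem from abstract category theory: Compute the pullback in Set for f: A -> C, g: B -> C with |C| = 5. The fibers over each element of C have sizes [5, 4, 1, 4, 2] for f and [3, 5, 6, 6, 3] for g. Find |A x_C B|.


The pullback A x_C B consists of pairs (a, b) with f(a) = g(b).
For each element c in C, the fiber product has |f^-1(c)| * |g^-1(c)| elements.
Summing over C: 5 * 3 + 4 * 5 + 1 * 6 + 4 * 6 + 2 * 3
= 15 + 20 + 6 + 24 + 6 = 71

71


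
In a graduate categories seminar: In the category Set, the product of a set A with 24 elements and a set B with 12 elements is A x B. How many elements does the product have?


In Set, the product A x B is the Cartesian product.
By the universal property, |A x B| = |A| * |B|.
|A x B| = 24 * 12 = 288

288


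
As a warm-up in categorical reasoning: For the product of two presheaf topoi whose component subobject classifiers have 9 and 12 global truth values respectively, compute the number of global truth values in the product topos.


In a product of presheaf topoi E_1 x E_2, the subobject classifier
is Omega = Omega_1 x Omega_2 (componentwise), so
|Omega(top)| = |Omega_1(top_1)| * |Omega_2(top_2)|.
= 9 * 12 = 108.

108


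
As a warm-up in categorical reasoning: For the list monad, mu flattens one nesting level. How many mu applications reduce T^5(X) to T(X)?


Each application of mu: T^2 -> T removes one layer of nesting.
Starting at depth 5 (i.e., T^5(X)), we need to reach T(X).
Number of mu applications = 5 - 1 = 4

4


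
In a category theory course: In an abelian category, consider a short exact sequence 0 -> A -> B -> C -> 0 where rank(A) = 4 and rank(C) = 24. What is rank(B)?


For a short exact sequence 0 -> A -> B -> C -> 0,
rank is additive: rank(B) = rank(A) + rank(C).
rank(B) = 4 + 24 = 28

28


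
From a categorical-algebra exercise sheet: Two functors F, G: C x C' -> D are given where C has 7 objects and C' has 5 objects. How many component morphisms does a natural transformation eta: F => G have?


A natural transformation eta: F => G assigns one component morphism per
object of the domain category.
The domain is the product category C x C', so
|Ob(C x C')| = |Ob(C)| * |Ob(C')| = 7 * 5 = 35.
Therefore eta has 35 component morphisms.

35


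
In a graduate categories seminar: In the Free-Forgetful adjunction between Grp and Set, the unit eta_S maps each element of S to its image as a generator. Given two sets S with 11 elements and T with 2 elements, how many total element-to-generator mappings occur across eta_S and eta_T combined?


The unit eta_X: X -> U(F(X)) of the Free-Forgetful adjunction
maps each element of X to a generator of F(X). For X = S + T (disjoint
union in Set), |S + T| = |S| + |T|.
Total mappings = 11 + 2 = 13.

13


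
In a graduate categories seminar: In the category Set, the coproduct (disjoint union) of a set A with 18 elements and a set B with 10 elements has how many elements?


In Set, the coproduct A + B is the disjoint union.
|A + B| = |A| + |B| = 18 + 10 = 28

28


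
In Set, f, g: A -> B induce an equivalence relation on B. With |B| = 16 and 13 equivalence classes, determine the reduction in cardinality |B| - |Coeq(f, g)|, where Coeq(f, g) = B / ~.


The coequalizer Coeq(f, g) = B / ~ has one element per equivalence class.
|B| = 16, |Coeq(f, g)| = 13.
|B| - |Coeq(f, g)| = 16 - 13 = 3.

3


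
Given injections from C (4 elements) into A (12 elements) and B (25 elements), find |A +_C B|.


The pushout A +_C B identifies the images of C in A and B.
|A +_C B| = |A| + |B| - |C| (for injections).
= 12 + 25 - 4 = 33

33


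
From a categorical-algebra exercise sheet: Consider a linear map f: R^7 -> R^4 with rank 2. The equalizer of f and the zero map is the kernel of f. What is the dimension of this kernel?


The equalizer of f and the zero map is ker(f).
By the rank-nullity theorem: dim(ker(f)) = dim(domain) - rank(f).
dim(ker(f)) = 7 - 2 = 5

5


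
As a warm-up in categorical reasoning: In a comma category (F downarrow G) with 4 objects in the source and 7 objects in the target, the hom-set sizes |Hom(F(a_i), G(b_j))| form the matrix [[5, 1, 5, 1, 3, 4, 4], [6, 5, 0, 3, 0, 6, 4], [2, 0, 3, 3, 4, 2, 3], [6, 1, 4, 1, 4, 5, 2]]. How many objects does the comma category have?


Objects of (F downarrow G) are triples (a, b, h: F(a)->G(b)).
The count equals the sum of all entries in the hom-matrix.
sum(row 0) = 23
sum(row 1) = 24
sum(row 2) = 17
sum(row 3) = 23
Grand total = 87

87


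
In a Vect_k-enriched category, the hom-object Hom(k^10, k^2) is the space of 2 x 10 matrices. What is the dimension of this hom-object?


In Vect-enriched categories, Hom(k^n, k^m) is the space of m x n matrices.
dim(Hom(k^10, k^2)) = 2 * 10 = 20

20


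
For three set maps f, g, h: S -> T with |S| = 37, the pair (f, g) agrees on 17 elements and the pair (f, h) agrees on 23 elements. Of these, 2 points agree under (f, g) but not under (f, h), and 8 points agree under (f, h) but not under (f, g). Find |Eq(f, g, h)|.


Eq(f, g, h) is the triple-agreement set: points in S where all three
maps take the same value. Using inclusion-exclusion on the pairwise data:
Pair (f, g) agrees on 17 points; pair (f, h) on 23 points.
Points agreeing under (f, g) but not (f, h) = 2; under (f, h) but not (f, g) = 8.
Triple-agreement = agreement-in-(f, g) minus points that agree under (f, g) but not (f, h):
|Eq(f, g, h)| = 17 - 2 = 15
(cross-check via (f, h): 23 - 8 = 15.)

15


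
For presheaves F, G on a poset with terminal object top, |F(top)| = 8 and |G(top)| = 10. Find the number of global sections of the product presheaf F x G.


Global sections of a presheaf on a poset with terminal top satisfy
Gamma(H) ~ H(top). Presheaves admit pointwise products, so
(F x G)(top) = F(top) x G(top) (Cartesian product).
|Gamma(F x G)| = |F(top)| * |G(top)| = 8 * 10 = 80.

80


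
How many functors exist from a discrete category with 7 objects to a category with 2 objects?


A functor from a discrete category C to D is determined by
where each object maps. Each of the 7 objects of C can map
to any of the 2 objects of D independently.
Number of functors = 2^7 = 128

128


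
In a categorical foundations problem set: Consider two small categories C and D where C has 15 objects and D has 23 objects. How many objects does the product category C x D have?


The product category C x D has objects that are pairs (c, d).
Number of pairs = |Ob(C)| * |Ob(D)| = 15 * 23 = 345

345


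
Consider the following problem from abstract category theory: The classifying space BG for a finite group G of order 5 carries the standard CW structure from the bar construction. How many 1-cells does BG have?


In the bar-construction CW model of BG, the n-cells are indexed by
n-tuples [g_1|...|g_n] of non-identity elements of G (degenerate
simplices with some g_i = e do not contribute cells), so there are
(|G| - 1)^n n-cells.
For dim = 1 with |G| = 5:
cells = (5 - 1)^1 = 4^1 = 4

4


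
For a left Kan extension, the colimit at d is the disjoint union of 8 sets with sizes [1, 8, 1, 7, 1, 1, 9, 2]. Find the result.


Pointwise, the left Kan extension (Lan_F H)(d) is the colimit, indexed
by the comma category (F downarrow d), of H composed with the
projection (F downarrow d) -> C. Here that colimit is given
as a coproduct (disjoint union) of sets, so its cardinality is the
sum of the sizes of the summands.
Coproduct of sets with sizes: 1 + 8 + 1 + 7 + 1 + 1 + 9 + 2
= 30

30


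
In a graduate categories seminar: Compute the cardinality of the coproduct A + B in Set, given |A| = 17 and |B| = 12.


In Set, the coproduct A + B is the disjoint union.
|A + B| = |A| + |B| = 17 + 12 = 29

29


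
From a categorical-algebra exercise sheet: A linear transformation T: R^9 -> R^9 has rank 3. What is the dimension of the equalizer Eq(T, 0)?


The equalizer of f and the zero map is ker(f).
By the rank-nullity theorem: dim(ker(f)) = dim(domain) - rank(f).
dim(ker(f)) = 9 - 3 = 6

6


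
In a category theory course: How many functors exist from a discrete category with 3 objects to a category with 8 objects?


A functor from a discrete category C to D is determined by
where each object maps. Each of the 3 objects of C can map
to any of the 8 objects of D independently.
Number of functors = 8^3 = 512

512


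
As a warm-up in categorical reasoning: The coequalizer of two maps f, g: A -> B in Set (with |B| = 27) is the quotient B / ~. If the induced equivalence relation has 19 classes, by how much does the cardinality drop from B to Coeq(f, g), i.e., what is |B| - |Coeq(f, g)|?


The coequalizer Coeq(f, g) = B / ~ has one element per equivalence class.
|B| = 27, |Coeq(f, g)| = 19.
|B| - |Coeq(f, g)| = 27 - 19 = 8.

8


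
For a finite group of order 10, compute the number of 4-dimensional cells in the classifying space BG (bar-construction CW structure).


In the bar-construction CW model of BG, the n-cells are indexed by
n-tuples [g_1|...|g_n] of non-identity elements of G (degenerate
simplices with some g_i = e do not contribute cells), so there are
(|G| - 1)^n n-cells.
For dim = 4 with |G| = 10:
cells = (10 - 1)^4 = 9^4 = 6561

6561


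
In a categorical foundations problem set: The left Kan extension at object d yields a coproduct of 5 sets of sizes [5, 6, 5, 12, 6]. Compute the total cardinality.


Pointwise, the left Kan extension (Lan_F H)(d) is the colimit, indexed
by the comma category (F downarrow d), of H composed with the
projection (F downarrow d) -> C. Here that colimit is given
as a coproduct (disjoint union) of sets, so its cardinality is the
sum of the sizes of the summands.
Coproduct of sets with sizes: 5 + 6 + 5 + 12 + 6
= 34

34


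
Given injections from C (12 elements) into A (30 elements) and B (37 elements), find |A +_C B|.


The pushout A +_C B identifies the images of C in A and B.
|A +_C B| = |A| + |B| - |C| (for injections).
= 30 + 37 - 12 = 55

55


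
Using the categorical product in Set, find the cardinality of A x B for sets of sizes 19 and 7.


In Set, the product A x B is the Cartesian product.
By the universal property, |A x B| = |A| * |B|.
|A x B| = 19 * 7 = 133

133


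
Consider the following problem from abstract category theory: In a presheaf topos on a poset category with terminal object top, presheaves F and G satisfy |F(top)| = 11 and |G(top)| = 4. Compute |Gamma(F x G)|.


Global sections of a presheaf on a poset with terminal top satisfy
Gamma(H) ~ H(top). Presheaves admit pointwise products, so
(F x G)(top) = F(top) x G(top) (Cartesian product).
|Gamma(F x G)| = |F(top)| * |G(top)| = 11 * 4 = 44.

44


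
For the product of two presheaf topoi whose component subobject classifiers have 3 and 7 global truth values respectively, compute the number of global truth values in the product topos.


In a product of presheaf topoi E_1 x E_2, the subobject classifier
is Omega = Omega_1 x Omega_2 (componentwise), so
|Omega(top)| = |Omega_1(top_1)| * |Omega_2(top_2)|.
= 3 * 7 = 21.

21


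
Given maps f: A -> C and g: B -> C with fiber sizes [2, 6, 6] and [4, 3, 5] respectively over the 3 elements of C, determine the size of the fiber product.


The pullback A x_C B consists of pairs (a, b) with f(a) = g(b).
For each element c in C, the fiber product has |f^-1(c)| * |g^-1(c)| elements.
Summing over C: 2 * 4 + 6 * 3 + 6 * 5
= 8 + 18 + 30 = 56

56


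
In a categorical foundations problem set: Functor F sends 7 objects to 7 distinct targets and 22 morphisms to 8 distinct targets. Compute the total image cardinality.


The image of F consists of distinct objects and distinct morphisms.
|Im(F)| on objects = 7
|Im(F)| on morphisms = 8
Total image cardinality = 7 + 8 = 15

15


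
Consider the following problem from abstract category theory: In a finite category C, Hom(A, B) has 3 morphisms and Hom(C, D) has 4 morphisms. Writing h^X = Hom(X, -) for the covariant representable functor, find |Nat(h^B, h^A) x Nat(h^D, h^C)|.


By the Yoneda lemma, Nat(h^B, h^A) is isomorphic to Hom(A, B),
so |Nat(h^B, h^A)| = |Hom(A, B)| and |Nat(h^D, h^C)| = |Hom(C, D)|.
|Hom(A, B)| = 3, |Hom(C, D)| = 4.
|Nat(h^B, h^A) x Nat(h^D, h^C)| = 3 * 4 = 12

12


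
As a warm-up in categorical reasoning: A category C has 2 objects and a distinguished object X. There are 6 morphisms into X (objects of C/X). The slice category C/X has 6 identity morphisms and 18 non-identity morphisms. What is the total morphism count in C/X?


In the slice category C/X, objects are morphisms to X.
Identity morphisms: 6 (one per object of C/X).
Non-identity morphisms: 18.
Total = 6 + 18 = 24

24


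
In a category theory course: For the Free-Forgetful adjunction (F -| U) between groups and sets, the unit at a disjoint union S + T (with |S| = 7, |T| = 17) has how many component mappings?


The unit eta_X: X -> U(F(X)) of the Free-Forgetful adjunction
maps each element of X to a generator of F(X). For X = S + T (disjoint
union in Set), |S + T| = |S| + |T|.
Total mappings = 7 + 17 = 24.

24
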